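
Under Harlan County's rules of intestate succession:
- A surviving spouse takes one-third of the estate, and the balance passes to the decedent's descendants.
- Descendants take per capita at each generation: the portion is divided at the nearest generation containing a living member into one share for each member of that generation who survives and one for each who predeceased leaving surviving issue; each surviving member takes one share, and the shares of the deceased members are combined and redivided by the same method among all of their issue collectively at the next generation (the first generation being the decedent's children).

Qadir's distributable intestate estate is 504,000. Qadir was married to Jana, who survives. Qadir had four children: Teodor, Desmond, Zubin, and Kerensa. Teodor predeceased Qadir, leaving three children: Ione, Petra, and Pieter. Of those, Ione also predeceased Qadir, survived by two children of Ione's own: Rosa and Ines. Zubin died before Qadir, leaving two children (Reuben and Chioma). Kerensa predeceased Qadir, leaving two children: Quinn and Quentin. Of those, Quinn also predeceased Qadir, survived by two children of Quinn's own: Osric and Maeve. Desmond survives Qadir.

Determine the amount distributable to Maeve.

Maeve receives 18,000.

Jana takes one-third of 504,000 = 168,000. The remaining 336,000 passes to the descendants.
The descendants' portion (336,000) is divided at the children's generation into 4 shares of 84,000. Desmond takes 84,000. The 3 shares of the deceased (Teodor, Zubin, and Kerensa) are combined into a pool of 252,000.
That pool (252,000) is divided at the grandchildren's generation into 7 shares of 36,000. Petra, Pieter, Reuben, Chioma, and Quentin each take 36,000. The 2 shares of the deceased (Ione and Quinn) are combined into a pool of 72,000.
That pool (72,000) is divided at the great-grandchildren's generation equally among Rosa, Ines, Osric, and Maeve: 18,000 each.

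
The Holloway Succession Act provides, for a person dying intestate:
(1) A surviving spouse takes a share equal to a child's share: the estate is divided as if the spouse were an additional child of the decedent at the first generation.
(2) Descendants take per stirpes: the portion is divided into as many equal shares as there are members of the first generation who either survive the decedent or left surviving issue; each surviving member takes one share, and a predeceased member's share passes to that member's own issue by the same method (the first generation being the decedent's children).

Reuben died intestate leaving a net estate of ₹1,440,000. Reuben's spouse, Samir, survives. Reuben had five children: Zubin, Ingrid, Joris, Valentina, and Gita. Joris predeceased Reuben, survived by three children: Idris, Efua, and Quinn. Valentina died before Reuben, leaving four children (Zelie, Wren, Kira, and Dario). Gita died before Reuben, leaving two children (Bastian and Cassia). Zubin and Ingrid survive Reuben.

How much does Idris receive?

The spouse counts as an additional share at the children's level, so there are 6 primary shares of ₹240,000. Samir takes one such share (₹240,000).
The children's combined portion (₹1,200,000) is divided into 5 shares of ₹240,000: Zubin and Ingrid each take ₹240,000; Joris's ₹240,000 share passes to Joris's issue; Valentina's ₹240,000 share passes to Valentina's issue; Gita's ₹240,000 share passes to Gita's issue.
Joris's share (₹240,000) is divided into 3 shares of ₹80,000: Idris, Efua, and Quinn each take ₹80,000.
Valentina's share (₹240,000) is divided into 4 shares of ₹60,000: Zelie, Wren, Kira, and Dario each take ₹60,000.
Gita's share (₹240,000) is divided into 2 shares of ₹120,000: Bastian and Cassia each take ₹120,000.

Idris receives ₹80,000.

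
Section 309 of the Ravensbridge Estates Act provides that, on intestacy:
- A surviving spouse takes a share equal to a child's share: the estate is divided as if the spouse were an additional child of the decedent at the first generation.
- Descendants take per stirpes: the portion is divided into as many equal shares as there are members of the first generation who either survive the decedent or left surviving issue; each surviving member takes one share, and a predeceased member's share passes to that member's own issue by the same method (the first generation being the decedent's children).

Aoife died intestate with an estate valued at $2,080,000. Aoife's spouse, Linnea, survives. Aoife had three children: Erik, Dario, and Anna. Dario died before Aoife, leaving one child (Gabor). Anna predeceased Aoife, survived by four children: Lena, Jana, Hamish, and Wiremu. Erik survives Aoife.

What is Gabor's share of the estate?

The spouse counts as an additional share at the children's level, so there are 4 primary shares of $520,000. Linnea takes one such share ($520,000).
The children's combined portion ($1,560,000) is divided into 3 shares of $520,000: Erik takes $520,000; Dario's $520,000 share passes to Dario's issue; Anna's $520,000 share passes to Anna's issue.
Dario's share ($520,000) passes entirely to Gabor.
Anna's share ($520,000) is divided into 4 shares of $130,000: Lena, Jana, Hamish, and Wiremu each take $130,000.

Gabor receives $520,000.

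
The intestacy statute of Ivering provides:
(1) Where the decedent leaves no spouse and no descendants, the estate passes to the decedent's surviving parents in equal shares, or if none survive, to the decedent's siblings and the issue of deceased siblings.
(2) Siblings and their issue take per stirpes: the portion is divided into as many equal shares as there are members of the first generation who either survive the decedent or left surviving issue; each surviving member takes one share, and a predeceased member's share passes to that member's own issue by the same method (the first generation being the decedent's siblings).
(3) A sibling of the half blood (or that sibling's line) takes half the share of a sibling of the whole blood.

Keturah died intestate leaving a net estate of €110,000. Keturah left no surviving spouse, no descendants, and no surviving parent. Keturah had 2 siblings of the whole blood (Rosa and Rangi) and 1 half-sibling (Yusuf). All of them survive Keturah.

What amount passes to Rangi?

Rangi receives €44,000.

The entire €110,000 passes to the siblings and their issue.
Counting each half-blood sibling's line as half a unit, there are 5/2 units in €110,000, so one unit is €44,000. Whole-blood lines (Rosa and Rangi) take €44,000 each; half-blood lines (Yusuf) take €22,000 each.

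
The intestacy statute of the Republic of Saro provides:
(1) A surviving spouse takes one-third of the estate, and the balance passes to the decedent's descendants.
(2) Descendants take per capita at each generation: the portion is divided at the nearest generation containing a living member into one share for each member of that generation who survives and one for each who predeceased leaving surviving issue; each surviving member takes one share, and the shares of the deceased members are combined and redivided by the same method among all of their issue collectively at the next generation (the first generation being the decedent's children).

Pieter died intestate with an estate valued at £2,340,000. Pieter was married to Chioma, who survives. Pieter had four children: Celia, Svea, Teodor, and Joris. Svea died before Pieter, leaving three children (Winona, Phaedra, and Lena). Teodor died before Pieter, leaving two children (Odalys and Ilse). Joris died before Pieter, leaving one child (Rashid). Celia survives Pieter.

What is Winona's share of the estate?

Winona receives £195,000.

Chioma takes one-third of £2,340,000 = £780,000. The remaining £1,560,000 passes to the descendants.
The descendants' portion (£1,560,000) is divided at the children's generation into 4 shares of £390,000. Celia takes £390,000. The 3 shares of the deceased (Svea, Teodor, and Joris) are combined into a pool of £1,170,000.
That pool (£1,170,000) is divided at the grandchildren's generation equally among Winona, Phaedra, Lena, Odalys, Ilse, and Rashid: £195,000 each.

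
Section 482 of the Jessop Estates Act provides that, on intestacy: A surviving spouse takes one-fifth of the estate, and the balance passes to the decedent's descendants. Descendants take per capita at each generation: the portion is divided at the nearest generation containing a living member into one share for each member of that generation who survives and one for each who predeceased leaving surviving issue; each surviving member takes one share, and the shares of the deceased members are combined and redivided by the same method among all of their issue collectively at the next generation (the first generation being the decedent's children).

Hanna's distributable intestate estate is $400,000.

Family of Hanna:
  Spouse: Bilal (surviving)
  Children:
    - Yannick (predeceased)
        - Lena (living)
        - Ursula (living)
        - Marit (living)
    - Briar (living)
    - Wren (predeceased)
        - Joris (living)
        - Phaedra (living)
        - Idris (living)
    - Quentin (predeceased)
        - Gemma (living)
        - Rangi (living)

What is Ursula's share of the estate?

Ursula receives $30,000.

Bilal takes one-fifth of $400,000 = $80,000. The remaining $320,000 passes to the descendants.
The descendants' portion ($320,000) is divided at the children's generation into 4 shares of $80,000. Briar takes $80,000. The 3 shares of the deceased (Yannick, Wren, and Quentin) are combined into a pool of $240,000.
That pool ($240,000) is divided at the grandchildren's generation equally among Lena, Ursula, Marit, Joris, Phaedra, Idris, Gemma, and Rangi: $30,000 each.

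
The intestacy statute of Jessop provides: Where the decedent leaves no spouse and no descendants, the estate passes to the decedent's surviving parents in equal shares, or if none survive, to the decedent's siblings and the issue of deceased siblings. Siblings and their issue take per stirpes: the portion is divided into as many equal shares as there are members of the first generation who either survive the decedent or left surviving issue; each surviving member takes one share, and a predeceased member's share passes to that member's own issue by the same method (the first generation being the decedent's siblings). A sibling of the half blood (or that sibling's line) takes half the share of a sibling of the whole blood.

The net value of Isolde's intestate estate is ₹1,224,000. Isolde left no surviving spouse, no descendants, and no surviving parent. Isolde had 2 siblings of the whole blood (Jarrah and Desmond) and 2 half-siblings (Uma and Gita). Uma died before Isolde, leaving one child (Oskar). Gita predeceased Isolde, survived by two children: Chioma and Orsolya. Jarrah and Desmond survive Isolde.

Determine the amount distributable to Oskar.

Oskar receives ₹204,000.

The entire ₹1,224,000 passes to the siblings and their issue.
Counting each half-blood sibling's line as half a unit, there are 3 units in ₹1,224,000, so one unit is ₹408,000. Whole-blood lines (Jarrah and Desmond) take ₹408,000 each; half-blood lines (Uma and Gita) take ₹204,000 each.
Uma's share (₹204,000) passes entirely to Oskar.
Gita's share (₹204,000) is divided into 2 shares of ₹102,000: Chioma and Orsolya each take ₹102,000.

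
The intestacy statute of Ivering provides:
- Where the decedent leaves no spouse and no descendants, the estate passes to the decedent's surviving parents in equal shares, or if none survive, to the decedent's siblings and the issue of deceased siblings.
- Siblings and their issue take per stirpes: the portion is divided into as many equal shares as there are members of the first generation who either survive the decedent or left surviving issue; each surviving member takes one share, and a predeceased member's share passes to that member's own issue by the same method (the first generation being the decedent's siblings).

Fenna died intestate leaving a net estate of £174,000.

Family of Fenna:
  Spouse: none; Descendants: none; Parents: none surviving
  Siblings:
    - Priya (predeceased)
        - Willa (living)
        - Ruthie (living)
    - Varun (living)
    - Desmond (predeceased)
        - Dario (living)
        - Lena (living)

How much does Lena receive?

Lena receives £29,000.

The entire £174,000 passes to the siblings and their issue.
That amount (£174,000) is divided into 3 shares of £58,000: Varun takes £58,000; Priya's £58,000 share passes to Priya's issue; Desmond's £58,000 share passes to Desmond's issue.
Priya's share (£58,000) is divided into 2 shares of £29,000: Willa and Ruthie each take £29,000.
Desmond's share (£58,000) is divided into 2 shares of £29,000: Dario and Lena each take £29,000.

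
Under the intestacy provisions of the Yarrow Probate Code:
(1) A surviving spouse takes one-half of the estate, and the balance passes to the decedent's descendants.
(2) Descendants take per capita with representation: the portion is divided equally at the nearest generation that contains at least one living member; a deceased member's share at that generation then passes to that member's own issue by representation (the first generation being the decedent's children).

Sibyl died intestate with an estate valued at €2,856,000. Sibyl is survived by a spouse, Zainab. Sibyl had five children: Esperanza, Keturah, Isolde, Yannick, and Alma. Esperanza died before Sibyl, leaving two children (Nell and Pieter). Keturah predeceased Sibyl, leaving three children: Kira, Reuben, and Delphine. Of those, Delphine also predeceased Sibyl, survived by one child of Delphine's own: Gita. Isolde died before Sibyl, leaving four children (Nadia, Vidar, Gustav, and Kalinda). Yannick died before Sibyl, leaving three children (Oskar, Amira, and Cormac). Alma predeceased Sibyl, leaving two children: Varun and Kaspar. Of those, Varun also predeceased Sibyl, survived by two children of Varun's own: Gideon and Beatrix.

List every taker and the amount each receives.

Zainab: €1,428,000; Nell: €102,000; Pieter: €102,000; Kira: €102,000; Reuben: €102,000; Gita: €102,000; Nadia: €102,000; Vidar: €102,000; Gustav: €102,000; Kalinda: €102,000; Oskar: €102,000; Amira: €102,000; Cormac: €102,000; Gideon: €51,000; Beatrix: €51,000; Kaspar: €102,000

Zainab takes one-half of €2,856,000 = €1,428,000. The remaining €1,428,000 passes to the descendants.
No child survives, so the initial division is made at the grandchildren's generation.
The descendants' portion (€1,428,000) is divided into 14 shares of €102,000: Nell, Pieter, Kira, Reuben, Nadia, Vidar, Gustav, Kalinda, Oskar, Amira, Cormac, and Kaspar each take €102,000; Delphine's €102,000 share passes to Delphine's issue; Varun's €102,000 share passes to Varun's issue.
Delphine's share (€102,000) passes entirely to Gita.
Varun's share (€102,000) is divided into 2 shares of €51,000: Gideon and Beatrix each take €51,000.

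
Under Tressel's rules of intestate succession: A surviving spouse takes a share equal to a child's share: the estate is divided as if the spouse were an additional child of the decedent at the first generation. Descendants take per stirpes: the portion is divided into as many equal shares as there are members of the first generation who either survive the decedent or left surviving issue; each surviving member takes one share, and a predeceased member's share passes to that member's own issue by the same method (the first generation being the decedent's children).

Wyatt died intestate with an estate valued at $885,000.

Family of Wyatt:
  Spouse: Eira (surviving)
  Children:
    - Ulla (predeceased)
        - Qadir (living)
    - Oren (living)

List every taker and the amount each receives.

Eira: $295,000; Qadir: $295,000; Oren: $295,000

The spouse counts as an additional share at the children's level, so there are 3 primary shares of $295,000. Eira takes one such share ($295,000).
The children's combined portion ($590,000) is divided into 2 shares of $295,000: Oren takes $295,000; Ulla's $295,000 share passes to Ulla's issue.
Ulla's share ($295,000) passes entirely to Qadir.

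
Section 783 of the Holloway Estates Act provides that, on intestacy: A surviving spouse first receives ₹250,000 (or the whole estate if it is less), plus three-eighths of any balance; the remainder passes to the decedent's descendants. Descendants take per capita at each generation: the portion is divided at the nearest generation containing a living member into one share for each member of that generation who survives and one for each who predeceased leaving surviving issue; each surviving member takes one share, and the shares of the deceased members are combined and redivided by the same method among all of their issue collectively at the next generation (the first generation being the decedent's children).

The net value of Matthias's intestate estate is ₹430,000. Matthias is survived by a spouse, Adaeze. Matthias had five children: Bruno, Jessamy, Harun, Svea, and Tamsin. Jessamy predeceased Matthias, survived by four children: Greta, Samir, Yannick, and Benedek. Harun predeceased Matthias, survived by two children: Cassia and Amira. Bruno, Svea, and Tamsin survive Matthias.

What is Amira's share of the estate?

Amira receives ₹7,500.

Adaeze first takes ₹250,000, leaving a balance of ₹180,000. Adaeze then takes three-eighths of the balance (₹67,500), for a total of ₹317,500. The remaining ₹112,500 passes to the descendants.
The descendants' portion (₹112,500) is divided at the children's generation into 5 shares of ₹22,500. Bruno, Svea, and Tamsin each take ₹22,500. The 2 shares of the deceased (Jessamy and Harun) are combined into a pool of ₹45,000.
That pool (₹45,000) is divided at the grandchildren's generation equally among Greta, Samir, Yannick, Benedek, Cassia, and Amira: ₹7,500 each.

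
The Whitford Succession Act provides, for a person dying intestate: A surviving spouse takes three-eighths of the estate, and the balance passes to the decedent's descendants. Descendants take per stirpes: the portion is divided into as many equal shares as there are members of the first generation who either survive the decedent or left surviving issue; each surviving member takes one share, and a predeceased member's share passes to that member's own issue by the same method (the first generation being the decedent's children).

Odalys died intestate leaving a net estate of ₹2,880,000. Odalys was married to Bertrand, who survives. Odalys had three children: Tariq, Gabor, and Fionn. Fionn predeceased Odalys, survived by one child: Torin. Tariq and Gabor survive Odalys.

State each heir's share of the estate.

Bertrand: ₹1,080,000; Tariq: ₹600,000; Gabor: ₹600,000; Torin: ₹600,000

Bertrand takes three-eighths of ₹2,880,000 = ₹1,080,000. The remaining ₹1,800,000 passes to the descendants.
The descendants' portion (₹1,800,000) is divided into 3 shares of ₹600,000: Tariq and Gabor each take ₹600,000; Fionn's ₹600,000 share passes to Fionn's issue.
Fionn's share (₹600,000) passes entirely to Torin.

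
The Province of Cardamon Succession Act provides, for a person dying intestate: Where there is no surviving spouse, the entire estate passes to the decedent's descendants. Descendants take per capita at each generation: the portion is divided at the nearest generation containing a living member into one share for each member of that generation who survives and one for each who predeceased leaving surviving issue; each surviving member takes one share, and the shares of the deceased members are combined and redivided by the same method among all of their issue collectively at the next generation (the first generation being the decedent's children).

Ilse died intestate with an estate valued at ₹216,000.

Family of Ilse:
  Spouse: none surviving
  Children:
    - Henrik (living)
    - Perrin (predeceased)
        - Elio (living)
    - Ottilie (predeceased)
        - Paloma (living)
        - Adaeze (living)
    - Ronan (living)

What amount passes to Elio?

Elio receives ₹36,000.

The entire ₹216,000 passes to the descendants.
That amount (₹216,000) is divided at the children's generation into 4 shares of ₹54,000. Henrik and Ronan each take ₹54,000. The 2 shares of the deceased (Perrin and Ottilie) are combined into a pool of ₹108,000.
That pool (₹108,000) is divided at the grandchildren's generation equally among Elio, Paloma, and Adaeze: ₹36,000 each.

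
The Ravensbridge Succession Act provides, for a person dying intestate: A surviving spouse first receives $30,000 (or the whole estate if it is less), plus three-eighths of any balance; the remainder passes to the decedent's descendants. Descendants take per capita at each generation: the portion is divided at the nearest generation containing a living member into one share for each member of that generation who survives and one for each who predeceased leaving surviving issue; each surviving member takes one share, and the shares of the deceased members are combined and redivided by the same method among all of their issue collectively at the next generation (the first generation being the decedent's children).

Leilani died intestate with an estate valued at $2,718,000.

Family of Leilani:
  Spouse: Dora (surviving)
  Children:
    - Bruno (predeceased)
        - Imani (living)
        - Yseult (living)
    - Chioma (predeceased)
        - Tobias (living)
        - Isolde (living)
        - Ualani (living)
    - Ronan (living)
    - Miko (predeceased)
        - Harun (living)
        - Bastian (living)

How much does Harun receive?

Harun receives $180,000.

Dora first takes $30,000, leaving a balance of $2,688,000. Dora then takes three-eighths of the balance ($1,008,000), for a total of $1,038,000. The remaining $1,680,000 passes to the descendants.
The descendants' portion ($1,680,000) is divided at the children's generation into 4 shares of $420,000. Ronan takes $420,000. The 3 shares of the deceased (Bruno, Chioma, and Miko) are combined into a pool of $1,260,000.
That pool ($1,260,000) is divided at the grandchildren's generation equally among Imani, Yseult, Tobias, Isolde, Ualani, Harun, and Bastian: $180,000 each.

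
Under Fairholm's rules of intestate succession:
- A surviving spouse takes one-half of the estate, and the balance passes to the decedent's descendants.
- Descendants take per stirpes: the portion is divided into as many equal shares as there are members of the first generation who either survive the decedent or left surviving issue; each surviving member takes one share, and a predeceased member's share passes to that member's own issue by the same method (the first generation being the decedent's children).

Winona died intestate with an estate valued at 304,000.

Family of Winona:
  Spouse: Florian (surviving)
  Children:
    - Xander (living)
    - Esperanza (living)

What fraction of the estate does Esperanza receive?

Esperanza receives 1/4 of the estate.

Florian takes one-half of 304,000 = 152,000. The remaining 152,000 passes to the descendants.
The descendants' portion (152,000) is divided into 2 shares of 76,000: Xander and Esperanza each take 76,000.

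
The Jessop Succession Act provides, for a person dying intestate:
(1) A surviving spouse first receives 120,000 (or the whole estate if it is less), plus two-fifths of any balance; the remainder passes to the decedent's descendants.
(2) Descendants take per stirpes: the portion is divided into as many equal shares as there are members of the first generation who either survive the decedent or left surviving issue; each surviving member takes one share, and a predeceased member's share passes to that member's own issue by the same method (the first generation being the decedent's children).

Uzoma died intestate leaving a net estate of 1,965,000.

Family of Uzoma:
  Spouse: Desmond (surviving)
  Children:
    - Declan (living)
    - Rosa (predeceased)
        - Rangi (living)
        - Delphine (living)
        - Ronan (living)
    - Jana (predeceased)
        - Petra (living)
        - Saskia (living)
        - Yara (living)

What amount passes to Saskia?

Saskia receives 123,000.

Desmond first takes 120,000, leaving a balance of 1,845,000. Desmond then takes two-fifths of the balance (738,000), for a total of 858,000. The remaining 1,107,000 passes to the descendants.
The descendants' portion (1,107,000) is divided into 3 shares of 369,000: Declan takes 369,000; Rosa's 369,000 share passes to Rosa's issue; Jana's 369,000 share passes to Jana's issue.
Rosa's share (369,000) is divided into 3 shares of 123,000: Rangi, Delphine, and Ronan each take 123,000.
Jana's share (369,000) is divided into 3 shares of 123,000: Petra, Saskia, and Yara each take 123,000.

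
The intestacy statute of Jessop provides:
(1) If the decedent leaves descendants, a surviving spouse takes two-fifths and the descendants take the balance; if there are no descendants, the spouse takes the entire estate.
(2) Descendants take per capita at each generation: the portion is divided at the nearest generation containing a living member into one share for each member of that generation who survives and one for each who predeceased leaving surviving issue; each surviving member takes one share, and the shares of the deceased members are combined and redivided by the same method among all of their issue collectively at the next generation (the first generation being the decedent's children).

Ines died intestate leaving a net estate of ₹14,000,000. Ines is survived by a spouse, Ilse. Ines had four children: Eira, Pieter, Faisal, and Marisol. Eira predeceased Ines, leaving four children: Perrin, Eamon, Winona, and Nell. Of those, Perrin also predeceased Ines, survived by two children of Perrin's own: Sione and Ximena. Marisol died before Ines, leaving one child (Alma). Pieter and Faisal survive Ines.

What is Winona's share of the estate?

Ilse takes two-fifths of ₹14,000,000 = ₹5,600,000. The remaining ₹8,400,000 passes to the descendants.
The descendants' portion (₹8,400,000) is divided at the children's generation into 4 shares of ₹2,100,000. Pieter and Faisal each take ₹2,100,000. The 2 shares of the deceased (Eira and Marisol) are combined into a pool of ₹4,200,000.
That pool (₹4,200,000) is divided at the grandchildren's generation into 5 shares of ₹840,000. Eamon, Winona, Nell, and Alma each take ₹840,000. The remaining share for the deceased Perrin (₹840,000) is carried to the next generation.
That pool (₹840,000) is divided at the great-grandchildren's generation equally among Sione and Ximena: ₹420,000 each.

Winona receives ₹840,000.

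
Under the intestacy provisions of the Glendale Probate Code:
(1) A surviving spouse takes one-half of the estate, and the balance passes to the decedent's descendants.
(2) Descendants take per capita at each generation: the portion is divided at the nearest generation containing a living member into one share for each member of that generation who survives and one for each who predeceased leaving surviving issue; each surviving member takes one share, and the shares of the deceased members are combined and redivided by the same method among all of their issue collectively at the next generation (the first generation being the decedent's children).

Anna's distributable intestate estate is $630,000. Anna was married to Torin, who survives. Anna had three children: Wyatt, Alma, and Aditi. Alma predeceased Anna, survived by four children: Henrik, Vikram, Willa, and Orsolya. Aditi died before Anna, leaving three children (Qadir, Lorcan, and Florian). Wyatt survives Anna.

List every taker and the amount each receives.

Torin takes one-half of $630,000 = $315,000. The remaining $315,000 passes to the descendants.
The descendants' portion ($315,000) is divided at the children's generation into 3 shares of $105,000. Wyatt takes $105,000. The 2 shares of the deceased (Alma and Aditi) are combined into a pool of $210,000.
That pool ($210,000) is divided at the grandchildren's generation equally among Henrik, Vikram, Willa, Orsolya, Qadir, Lorcan, and Florian: $30,000 each.

Torin: $315,000; Wyatt: $105,000; Henrik: $30,000; Vikram: $30,000; Willa: $30,000; Orsolya: $30,000; Qadir: $30,000; Lorcan: $30,000; Florian: $30,000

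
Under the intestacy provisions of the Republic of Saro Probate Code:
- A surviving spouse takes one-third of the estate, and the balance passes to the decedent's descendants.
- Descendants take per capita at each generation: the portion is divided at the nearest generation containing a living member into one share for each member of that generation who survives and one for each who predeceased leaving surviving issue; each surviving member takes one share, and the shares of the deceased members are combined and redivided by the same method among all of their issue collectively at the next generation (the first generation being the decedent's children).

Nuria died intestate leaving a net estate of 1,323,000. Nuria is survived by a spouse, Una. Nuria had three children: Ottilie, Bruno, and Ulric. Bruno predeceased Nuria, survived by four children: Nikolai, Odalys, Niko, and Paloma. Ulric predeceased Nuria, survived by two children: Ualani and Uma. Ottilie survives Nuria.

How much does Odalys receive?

Odalys receives 98,000.

Una takes one-third of 1,323,000 = 441,000. The remaining 882,000 passes to the descendants.
The descendants' portion (882,000) is divided at the children's generation into 3 shares of 294,000. Ottilie takes 294,000. The 2 shares of the deceased (Bruno and Ulric) are combined into a pool of 588,000.
That pool (588,000) is divided at the grandchildren's generation equally among Nikolai, Odalys, Niko, Paloma, Ualani, and Uma: 98,000 each.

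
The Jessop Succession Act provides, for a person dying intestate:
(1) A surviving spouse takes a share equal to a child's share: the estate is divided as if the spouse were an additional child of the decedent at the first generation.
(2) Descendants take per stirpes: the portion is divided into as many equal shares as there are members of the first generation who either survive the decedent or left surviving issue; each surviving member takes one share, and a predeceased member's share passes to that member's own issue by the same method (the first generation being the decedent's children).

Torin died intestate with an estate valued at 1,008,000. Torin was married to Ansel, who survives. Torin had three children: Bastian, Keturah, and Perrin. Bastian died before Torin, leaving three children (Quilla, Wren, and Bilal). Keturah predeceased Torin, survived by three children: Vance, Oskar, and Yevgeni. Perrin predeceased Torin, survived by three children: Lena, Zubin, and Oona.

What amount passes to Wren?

The spouse counts as an additional share at the children's level, so there are 4 primary shares of 252,000. Ansel takes one such share (252,000).
The children's combined portion (756,000) is divided into 3 shares of 252,000: Bastian's 252,000 share passes to Bastian's issue; Keturah's 252,000 share passes to Keturah's issue; Perrin's 252,000 share passes to Perrin's issue.
Bastian's share (252,000) is divided into 3 shares of 84,000: Quilla, Wren, and Bilal each take 84,000.
Keturah's share (252,000) is divided into 3 shares of 84,000: Vance, Oskar, and Yevgeni each take 84,000.
Perrin's share (252,000) is divided into 3 shares of 84,000: Lena, Zubin, and Oona each take 84,000.

Wren receives 84,000.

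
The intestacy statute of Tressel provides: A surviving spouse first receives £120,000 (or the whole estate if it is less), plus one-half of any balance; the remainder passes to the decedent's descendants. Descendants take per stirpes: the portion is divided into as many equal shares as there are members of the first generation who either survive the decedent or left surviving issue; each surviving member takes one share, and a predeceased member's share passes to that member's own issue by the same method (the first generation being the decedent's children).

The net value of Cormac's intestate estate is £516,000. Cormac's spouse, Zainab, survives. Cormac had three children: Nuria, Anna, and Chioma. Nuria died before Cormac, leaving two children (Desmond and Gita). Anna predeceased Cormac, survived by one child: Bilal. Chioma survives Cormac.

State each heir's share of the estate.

Zainab: £318,000; Desmond: £33,000; Gita: £33,000; Bilal: £66,000; Chioma: £66,000

Zainab first takes £120,000, leaving a balance of £396,000. Zainab then takes one-half of the balance (£198,000), for a total of £318,000. The remaining £198,000 passes to the descendants.
The descendants' portion (£198,000) is divided into 3 shares of £66,000: Chioma takes £66,000; Nuria's £66,000 share passes to Nuria's issue; Anna's £66,000 share passes to Anna's issue.
Nuria's share (£66,000) is divided into 2 shares of £33,000: Desmond and Gita each take £33,000.
Anna's share (£66,000) passes entirely to Bilal.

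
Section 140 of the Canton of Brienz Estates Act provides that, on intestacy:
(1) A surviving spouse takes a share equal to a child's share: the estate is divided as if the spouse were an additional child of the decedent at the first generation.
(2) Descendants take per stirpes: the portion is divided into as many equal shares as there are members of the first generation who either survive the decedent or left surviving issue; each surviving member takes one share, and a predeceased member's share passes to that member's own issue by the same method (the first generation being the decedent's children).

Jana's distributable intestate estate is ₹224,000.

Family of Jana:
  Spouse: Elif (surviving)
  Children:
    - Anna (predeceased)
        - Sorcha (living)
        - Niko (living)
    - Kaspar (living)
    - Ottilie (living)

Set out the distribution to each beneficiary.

The spouse counts as an additional share at the children's level, so there are 4 primary shares of ₹56,000. Elif takes one such share (₹56,000).
The children's combined portion (₹168,000) is divided into 3 shares of ₹56,000: Kaspar and Ottilie each take ₹56,000; Anna's ₹56,000 share passes to Anna's issue.
Anna's share (₹56,000) is divided into 2 shares of ₹28,000: Sorcha and Niko each take ₹28,000.

Elif: ₹56,000; Sorcha: ₹28,000; Niko: ₹28,000; Kaspar: ₹56,000; Ottilie: ₹56,000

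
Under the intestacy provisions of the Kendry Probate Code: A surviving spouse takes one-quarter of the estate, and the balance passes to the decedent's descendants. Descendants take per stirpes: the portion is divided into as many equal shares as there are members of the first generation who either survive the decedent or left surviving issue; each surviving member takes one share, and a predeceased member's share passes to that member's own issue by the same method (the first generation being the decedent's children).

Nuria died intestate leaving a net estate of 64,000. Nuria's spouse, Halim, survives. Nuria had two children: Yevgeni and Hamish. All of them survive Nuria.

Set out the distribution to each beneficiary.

Halim takes one-quarter of 64,000 = 16,000. The remaining 48,000 passes to the descendants.
The descendants' portion (48,000) is divided into 2 shares of 24,000: Yevgeni and Hamish each take 24,000.

Halim: 16,000; Yevgeni: 24,000; Hamish: 24,000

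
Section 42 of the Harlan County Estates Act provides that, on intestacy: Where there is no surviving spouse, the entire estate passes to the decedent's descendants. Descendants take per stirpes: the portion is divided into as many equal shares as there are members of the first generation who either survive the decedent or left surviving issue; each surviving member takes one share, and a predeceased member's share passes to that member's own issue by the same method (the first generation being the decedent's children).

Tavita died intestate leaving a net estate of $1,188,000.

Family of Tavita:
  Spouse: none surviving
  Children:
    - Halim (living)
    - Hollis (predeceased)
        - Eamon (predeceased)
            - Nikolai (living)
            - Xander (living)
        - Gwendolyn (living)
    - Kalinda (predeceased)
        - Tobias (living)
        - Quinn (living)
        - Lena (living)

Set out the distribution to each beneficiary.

Halim: $396,000; Nikolai: $99,000; Xander: $99,000; Gwendolyn: $198,000; Tobias: $132,000; Quinn: $132,000; Lena: $132,000

The entire $1,188,000 passes to the descendants.
That amount ($1,188,000) is divided into 3 shares of $396,000: Halim takes $396,000; Hollis's $396,000 share passes to Hollis's issue; Kalinda's $396,000 share passes to Kalinda's issue.
Hollis's share ($396,000) is divided into 2 shares of $198,000: Gwendolyn takes $198,000; Eamon's $198,000 share passes to Eamon's issue.
Eamon's share ($198,000) is divided into 2 shares of $99,000: Nikolai and Xander each take $99,000.
Kalinda's share ($396,000) is divided into 3 shares of $132,000: Tobias, Quinn, and Lena each take $132,000.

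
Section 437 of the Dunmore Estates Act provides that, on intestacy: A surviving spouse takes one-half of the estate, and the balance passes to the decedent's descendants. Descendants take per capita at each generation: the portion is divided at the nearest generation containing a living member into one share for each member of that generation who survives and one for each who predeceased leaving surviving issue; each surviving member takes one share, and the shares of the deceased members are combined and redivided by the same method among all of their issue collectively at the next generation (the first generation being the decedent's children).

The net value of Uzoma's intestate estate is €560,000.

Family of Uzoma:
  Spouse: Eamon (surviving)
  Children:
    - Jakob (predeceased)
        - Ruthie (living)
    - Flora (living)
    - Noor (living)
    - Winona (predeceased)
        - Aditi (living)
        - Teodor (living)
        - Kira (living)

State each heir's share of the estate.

Eamon: €280,000; Ruthie: €35,000; Flora: €70,000; Noor: €70,000; Aditi: €35,000; Teodor: €35,000; Kira: €35,000

Eamon takes one-half of €560,000 = €280,000. The remaining €280,000 passes to the descendants.
The descendants' portion (€280,000) is divided at the children's generation into 4 shares of €70,000. Flora and Noor each take €70,000. The 2 shares of the deceased (Jakob and Winona) are combined into a pool of €140,000.
That pool (€140,000) is divided at the grandchildren's generation equally among Ruthie, Aditi, Teodor, and Kira: €35,000 each.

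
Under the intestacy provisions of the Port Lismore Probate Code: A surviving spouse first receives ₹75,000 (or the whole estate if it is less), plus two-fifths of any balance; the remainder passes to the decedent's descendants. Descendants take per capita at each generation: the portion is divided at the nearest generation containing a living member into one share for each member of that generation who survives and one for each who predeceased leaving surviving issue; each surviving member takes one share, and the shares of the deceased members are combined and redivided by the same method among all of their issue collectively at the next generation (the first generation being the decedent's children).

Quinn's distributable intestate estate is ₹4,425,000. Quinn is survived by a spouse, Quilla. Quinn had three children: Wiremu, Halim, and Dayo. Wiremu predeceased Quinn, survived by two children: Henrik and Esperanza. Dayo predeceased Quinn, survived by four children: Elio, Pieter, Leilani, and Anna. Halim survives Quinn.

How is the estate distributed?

Quilla: ₹1,815,000; Henrik: ₹290,000; Esperanza: ₹290,000; Halim: ₹870,000; Elio: ₹290,000; Pieter: ₹290,000; Leilani: ₹290,000; Anna: ₹290,000

Quilla first takes ₹75,000, leaving a balance of ₹4,350,000. Quilla then takes two-fifths of the balance (₹1,740,000), for a total of ₹1,815,000. The remaining ₹2,610,000 passes to the descendants.
The descendants' portion (₹2,610,000) is divided at the children's generation into 3 shares of ₹870,000. Halim takes ₹870,000. The 2 shares of the deceased (Wiremu and Dayo) are combined into a pool of ₹1,740,000.
That pool (₹1,740,000) is divided at the grandchildren's generation equally among Henrik, Esperanza, Elio, Pieter, Leilani, and Anna: ₹290,000 each.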